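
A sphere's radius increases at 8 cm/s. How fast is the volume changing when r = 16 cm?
8192π cm³/s

V = (4/3)πr³
dV/dt = dV/dr · dr/dt = 4πr² · 8
At r = 16: dV/dt = 8192π cm³/s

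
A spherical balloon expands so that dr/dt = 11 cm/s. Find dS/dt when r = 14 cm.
1232π cm²/s

S = 4πr²
dS/dt = dS/dr · dr/dt = 8πr · 11
At r = 14: dS/dt = 1232π cm²/s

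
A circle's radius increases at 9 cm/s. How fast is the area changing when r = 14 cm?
252π cm²/s

A = πr²
dA/dt = 2πr · dr/dt = 2π(14)(9) = 252π cm²/s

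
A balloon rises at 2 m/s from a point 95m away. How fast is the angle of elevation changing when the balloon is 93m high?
0.01075 rad/s

tan(θ) = y/95
sec²(θ) · dθ/dt = (1/95) · dy/dt
dθ/dt = cos²(θ)/95 · 2 = 95/(95² + 93²) · 2
dθ/dt = 0.01075 rad/s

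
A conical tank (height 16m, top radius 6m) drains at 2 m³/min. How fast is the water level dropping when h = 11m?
128/(1089π) ≈ 0.03741 m/min

r/h = 6/16, so r = (3/8)h
V = (1/3)πr²h = (1/3)π((3/8)h)²h = (3/64)πh³
dV/dh = (9/64)πh²
dh/dt = (dV/dt)/(dV/dh) = -2/((9/64)π·11²) = -128/(1089π) m/min
The level is dropping at 128/(1089π) ≈ 0.03741 m/min.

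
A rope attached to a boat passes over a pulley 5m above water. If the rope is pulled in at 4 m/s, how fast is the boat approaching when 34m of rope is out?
136√1131/1131 ≈ 4.044 m/s

rope² = x² + 5²
x = √(34² - 5²) = √1131
dx/dt = (rope/x) · d(rope)/dt = (34/√1131) · (-4) = -136√1131/1131 m/s
The boat approaches at 136√1131/1131 ≈ 4.044 m/s.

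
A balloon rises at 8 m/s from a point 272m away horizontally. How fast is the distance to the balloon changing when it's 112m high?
28√2/13 ≈ 3.046 m/s

z² = 272² + y²
z = √(272² + 112²) = 208√2
dz/dt = y/z · dy/dt = 112/(208√2) · 8 = 28√2/13 ≈ 3.046 m/s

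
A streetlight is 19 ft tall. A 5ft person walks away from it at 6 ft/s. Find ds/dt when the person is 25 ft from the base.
15/7 ft/s

By similar triangles: 19/(x+s) = 5/s
Solving: s = 5x/14
ds/dt = 5/14 · dx/dt = 5/14 · 6 = 15/7 ft/s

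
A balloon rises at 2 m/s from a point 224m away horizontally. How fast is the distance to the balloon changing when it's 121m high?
242√64817/64817 ≈ 0.9505 m/s

z² = 224² + y²
z = √(224² + 121²) = √64817
dz/dt = y/z · dy/dt = 121/√64817 · 2 = 242√64817/64817 ≈ 0.9505 m/s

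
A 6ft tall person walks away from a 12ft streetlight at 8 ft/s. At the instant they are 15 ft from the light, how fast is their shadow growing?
8 ft/s

By similar triangles: 12/(x+s) = 6/s
Solving: s = 6x/6
ds/dt = 6/6 · dx/dt = 1 · 8 = 8 ft/s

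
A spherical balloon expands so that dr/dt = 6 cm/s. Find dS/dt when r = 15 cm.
720π cm²/s

S = 4πr²
dS/dt = dS/dr · dr/dt = 8πr · 6
At r = 15: dS/dt = 720π cm²/s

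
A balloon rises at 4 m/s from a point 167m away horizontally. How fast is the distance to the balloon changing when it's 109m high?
218√39770/19885 ≈ 2.186 m/s

z² = 167² + y²
z = √(167² + 109²) = √39770
dz/dt = y/z · dy/dt = 109/√39770 · 4 = 218√39770/19885 ≈ 2.186 m/s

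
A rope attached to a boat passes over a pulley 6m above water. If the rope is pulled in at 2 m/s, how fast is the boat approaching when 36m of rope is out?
12√35/35 ≈ 2.028 m/s

rope² = x² + 6²
x = √(36² - 6²) = 6√35
dx/dt = (rope/x) · d(rope)/dt = (36/(6√35)) · (-2) = -12√35/35 m/s
The boat approaches at 12√35/35 ≈ 2.028 m/s.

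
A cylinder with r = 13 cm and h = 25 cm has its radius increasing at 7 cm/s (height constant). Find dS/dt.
714π cm²/s

S = 2πrh + 2πr² (lateral + bases)
dS/dt = (2πh + 4πr)·dr/dt = (2π·25 + 4π·13)·7
= 714π cm²/s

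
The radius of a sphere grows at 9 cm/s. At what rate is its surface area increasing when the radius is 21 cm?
1512π cm²/s

S = 4πr²
dS/dt = dS/dr · dr/dt = 8πr · 9
At r = 21: dS/dt = 1512π cm²/s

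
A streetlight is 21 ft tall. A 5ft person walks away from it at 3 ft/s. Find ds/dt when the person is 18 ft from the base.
15/16 ft/s

By similar triangles: 21/(x+s) = 5/s
Solving: s = 5x/16
ds/dt = 5/16 · dx/dt = 5/16 · 3 = 15/16 ft/s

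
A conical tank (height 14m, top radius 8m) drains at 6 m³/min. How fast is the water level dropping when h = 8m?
147/(512π) ≈ 0.09139 m/min

r/h = 8/14, so r = (4/7)h
V = (1/3)πr²h = (1/3)π((4/7)h)²h = (16/147)πh³
dV/dh = (16/49)πh²
dh/dt = (dV/dt)/(dV/dh) = -6/((16/49)π·8²) = -147/(512π) m/min
The level is dropping at 147/(512π) ≈ 0.09139 m/min.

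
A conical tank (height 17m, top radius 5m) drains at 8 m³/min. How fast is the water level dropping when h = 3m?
2312/(225π) ≈ 3.271 m/min

r/h = 5/17, so r = (5/17)h
V = (1/3)πr²h = (1/3)π((5/17)h)²h = (25/867)πh³
dV/dh = (25/289)πh²
dh/dt = (dV/dt)/(dV/dh) = -8/((25/289)π·3²) = -2312/(225π) m/min
The level is dropping at 2312/(225π) ≈ 3.271 m/min.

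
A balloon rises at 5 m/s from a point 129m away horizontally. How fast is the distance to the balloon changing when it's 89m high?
445√24562/24562 ≈ 2.839 m/s

z² = 129² + y²
z = √(129² + 89²) = √24562
dz/dt = y/z · dy/dt = 89/√24562 · 5 = 445√24562/24562 ≈ 2.839 m/s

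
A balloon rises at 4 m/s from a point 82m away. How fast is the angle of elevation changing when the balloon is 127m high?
0.014353 rad/s

tan(θ) = y/82
sec²(θ) · dθ/dt = (1/82) · dy/dt
dθ/dt = cos²(θ)/82 · 4 = 82/(82² + 127²) · 4
dθ/dt = 0.014353 rad/s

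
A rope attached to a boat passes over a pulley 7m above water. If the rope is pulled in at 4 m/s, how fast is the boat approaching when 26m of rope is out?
104√627/627 ≈ 4.153 m/s

rope² = x² + 7²
x = √(26² - 7²) = √627
dx/dt = (rope/x) · d(rope)/dt = (26/√627) · (-4) = -104√627/627 m/s
The boat approaches at 104√627/627 ≈ 4.153 m/s.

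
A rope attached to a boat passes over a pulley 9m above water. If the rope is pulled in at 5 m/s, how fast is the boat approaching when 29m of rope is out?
29√190/76 ≈ 5.26 m/s

rope² = x² + 9²
x = √(29² - 9²) = 2√190
dx/dt = (rope/x) · d(rope)/dt = (29/(2√190)) · (-5) = -29√190/76 m/s
The boat approaches at 29√190/76 ≈ 5.26 m/s.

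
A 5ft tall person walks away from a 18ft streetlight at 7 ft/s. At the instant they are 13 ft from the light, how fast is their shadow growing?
35/13 ft/s

By similar triangles: 18/(x+s) = 5/s
Solving: s = 5x/13
ds/dt = 5/13 · dx/dt = 5/13 · 7 = 35/13 ft/s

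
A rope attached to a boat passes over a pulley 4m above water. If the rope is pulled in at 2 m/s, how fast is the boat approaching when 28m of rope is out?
7√3/6 ≈ 2.021 m/s

rope² = x² + 4²
x = √(28² - 4²) = 16√3
dx/dt = (rope/x) · d(rope)/dt = (28/(16√3)) · (-2) = -7√3/6 m/s
The boat approaches at 7√3/6 ≈ 2.021 m/s.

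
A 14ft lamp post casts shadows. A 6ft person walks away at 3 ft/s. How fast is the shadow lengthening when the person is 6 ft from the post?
9/4 ft/s

By similar triangles: 14/(x+s) = 6/s
Solving: s = 6x/8
ds/dt = 6/8 · dx/dt = 3/4 · 3 = 9/4 ft/s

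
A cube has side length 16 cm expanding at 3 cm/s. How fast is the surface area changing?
576 cm²/s

A = 6s²
dA/dt = 12s · ds/dt = 12·16·3 = 576 cm²/s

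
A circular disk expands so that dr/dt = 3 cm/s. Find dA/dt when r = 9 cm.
54π cm²/s

A = πr²
dA/dt = 2πr · dr/dt = 2π(9)(3) = 54π cm²/s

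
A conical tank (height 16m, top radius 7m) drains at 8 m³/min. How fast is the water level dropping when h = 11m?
2048/(5929π) ≈ 0.11 m/min

r/h = 7/16, so r = (7/16)h
V = (1/3)πr²h = (1/3)π((7/16)h)²h = (49/768)πh³
dV/dh = (49/256)πh²
dh/dt = (dV/dt)/(dV/dh) = -8/((49/256)π·11²) = -2048/(5929π) m/min
The level is dropping at 2048/(5929π) ≈ 0.11 m/min.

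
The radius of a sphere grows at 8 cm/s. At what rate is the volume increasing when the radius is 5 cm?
800π cm³/s

V = (4/3)πr³
dV/dt = dV/dr · dr/dt = 4πr² · 8
At r = 5: dV/dt = 800π cm³/s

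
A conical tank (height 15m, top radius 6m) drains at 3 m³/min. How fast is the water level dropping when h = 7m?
75/(196π) ≈ 0.1218 m/min

r/h = 6/15, so r = (2/5)h
V = (1/3)πr²h = (1/3)π((2/5)h)²h = (4/75)πh³
dV/dh = (4/25)πh²
dh/dt = (dV/dt)/(dV/dh) = -3/((4/25)π·7²) = -75/(196π) m/min
The level is dropping at 75/(196π) ≈ 0.1218 m/min.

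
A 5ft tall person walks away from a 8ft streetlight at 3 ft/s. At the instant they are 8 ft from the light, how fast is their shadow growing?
5 ft/s

By similar triangles: 8/(x+s) = 5/s
Solving: s = 5x/3
ds/dt = 5/3 · dx/dt = 5/3 · 3 = 5 ft/s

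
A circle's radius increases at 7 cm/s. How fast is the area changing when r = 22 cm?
308π cm²/s

A = πr²
dA/dt = 2πr · dr/dt = 2π(22)(7) = 308π cm²/s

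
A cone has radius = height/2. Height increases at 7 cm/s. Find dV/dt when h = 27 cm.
5103π/4 cm³/s

V = (1/3)π(h/2)²h = πh³/12
dV/dt = πh²/4 · 7
At h = 27: dV/dt = 5103π/4 cm³/s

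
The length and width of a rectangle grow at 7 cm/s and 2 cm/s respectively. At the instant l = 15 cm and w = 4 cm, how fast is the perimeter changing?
18 cm/s

P = 2(l + w)
dP/dt = 2(dl/dt + dw/dt) = 2(7 + 2) = 18 cm/s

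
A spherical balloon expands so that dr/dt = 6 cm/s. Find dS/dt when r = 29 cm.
1392π cm²/s

S = 4πr²
dS/dt = dS/dr · dr/dt = 8πr · 6
At r = 29: dS/dt = 1392π cm²/s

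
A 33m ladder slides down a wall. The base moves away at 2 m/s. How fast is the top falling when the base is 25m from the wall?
25√29/58 ≈ 2.321 m/s

x² + y² = 33²
2x·dx/dt + 2y·dy/dt = 0
dy/dt = -x/y · dx/dt = -25/(4√29) · 2 = -25√29/58 m/s
The top is descending at 25√29/58 ≈ 2.321 m/s.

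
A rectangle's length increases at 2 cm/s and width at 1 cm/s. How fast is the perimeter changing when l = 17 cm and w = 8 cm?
6 cm/s

P = 2(l + w)
dP/dt = 2(dl/dt + dw/dt) = 2(2 + 1) = 6 cm/s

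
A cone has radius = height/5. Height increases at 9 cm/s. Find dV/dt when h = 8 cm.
576π/25 cm³/s

V = (1/3)π(h/5)²h = πh³/75
dV/dt = πh²/25 · 9
At h = 8: dV/dt = 576π/25 cm³/s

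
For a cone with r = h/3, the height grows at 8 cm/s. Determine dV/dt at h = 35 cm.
9800π/9 cm³/s

V = (1/3)π(h/3)²h = πh³/27
dV/dt = πh²/9 · 8
At h = 35: dV/dt = 9800π/9 cm³/s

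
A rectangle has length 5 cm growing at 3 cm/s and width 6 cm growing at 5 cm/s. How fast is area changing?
43 cm²/s

A = lw
dA/dt = w·dl/dt + l·dw/dt = 6·3 + 5·5 = 43 cm²/s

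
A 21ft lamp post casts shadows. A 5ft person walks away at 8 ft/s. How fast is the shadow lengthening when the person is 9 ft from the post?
5/2 ft/s

By similar triangles: 21/(x+s) = 5/s
Solving: s = 5x/16
ds/dt = 5/16 · dx/dt = 5/16 · 8 = 5/2 ft/s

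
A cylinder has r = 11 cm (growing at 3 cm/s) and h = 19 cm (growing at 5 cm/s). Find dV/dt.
1859π cm³/s

V = πr²h
dV/dt = 2πrh·dr/dt + πr²·dh/dt
= 2π(11)(19)(3) + π(11)²(5)
= 1859π cm³/s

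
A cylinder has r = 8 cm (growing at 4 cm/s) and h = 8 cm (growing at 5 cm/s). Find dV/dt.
832π cm³/s

V = πr²h
dV/dt = 2πrh·dr/dt + πr²·dh/dt
= 2π(8)(8)(4) + π(8)²(5)
= 832π cm³/s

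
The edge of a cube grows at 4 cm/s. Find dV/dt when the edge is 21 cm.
5292 cm³/s

V = s³
dV/dt = 3s² · ds/dt = 3·21²·4 = 5292 cm³/s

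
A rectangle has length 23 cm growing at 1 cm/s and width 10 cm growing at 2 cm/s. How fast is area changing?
56 cm²/s

A = lw
dA/dt = w·dl/dt + l·dw/dt = 10·1 + 23·2 = 56 cm²/s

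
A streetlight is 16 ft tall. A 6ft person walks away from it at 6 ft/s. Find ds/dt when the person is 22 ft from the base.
18/5 ft/s

By similar triangles: 16/(x+s) = 6/s
Solving: s = 6x/10
ds/dt = 6/10 · dx/dt = 3/5 · 6 = 18/5 ft/s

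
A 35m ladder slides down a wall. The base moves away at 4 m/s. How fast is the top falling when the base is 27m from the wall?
27√31/31 ≈ 4.849 m/s

x² + y² = 35²
2x·dx/dt + 2y·dy/dt = 0
dy/dt = -x/y · dx/dt = -27/(4√31) · 4 = -27√31/31 m/s
The top is descending at 27√31/31 ≈ 4.849 m/s.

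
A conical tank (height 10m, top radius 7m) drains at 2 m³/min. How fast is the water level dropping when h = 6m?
50/(441π) ≈ 0.03609 m/min

r/h = 7/10, so r = (7/10)h
V = (1/3)πr²h = (1/3)π((7/10)h)²h = (49/300)πh³
dV/dh = (49/100)πh²
dh/dt = (dV/dt)/(dV/dh) = -2/((49/100)π·6²) = -50/(441π) m/min
The level is dropping at 50/(441π) ≈ 0.03609 m/min.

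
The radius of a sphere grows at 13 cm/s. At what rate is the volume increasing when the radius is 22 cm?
25168π cm³/s

V = (4/3)πr³
dV/dt = dV/dr · dr/dt = 4πr² · 13
At r = 22: dV/dt = 25168π cm³/s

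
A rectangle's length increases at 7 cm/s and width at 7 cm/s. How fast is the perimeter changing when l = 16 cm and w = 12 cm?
28 cm/s

P = 2(l + w)
dP/dt = 2(dl/dt + dw/dt) = 2(7 + 7) = 28 cm/s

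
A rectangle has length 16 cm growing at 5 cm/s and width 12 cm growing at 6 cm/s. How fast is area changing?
156 cm²/s

A = lw
dA/dt = w·dl/dt + l·dw/dt = 12·5 + 16·6 = 156 cm²/s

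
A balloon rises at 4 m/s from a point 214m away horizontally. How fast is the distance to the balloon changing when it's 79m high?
316√52037/52037 ≈ 1.385 m/s

z² = 214² + y²
z = √(214² + 79²) = √52037
dz/dt = y/z · dy/dt = 79/√52037 · 4 = 316√52037/52037 ≈ 1.385 m/s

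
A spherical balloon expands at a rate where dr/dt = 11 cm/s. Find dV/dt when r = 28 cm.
34496π cm³/s

V = (4/3)πr³
dV/dt = dV/dr · dr/dt = 4πr² · 11
At r = 28: dV/dt = 34496π cm³/s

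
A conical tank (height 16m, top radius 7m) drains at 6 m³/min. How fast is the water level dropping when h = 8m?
24/(49π) ≈ 0.1559 m/min

r/h = 7/16, so r = (7/16)h
V = (1/3)πr²h = (1/3)π((7/16)h)²h = (49/768)πh³
dV/dh = (49/256)πh²
dh/dt = (dV/dt)/(dV/dh) = -6/((49/256)π·8²) = -24/(49π) m/min
The level is dropping at 24/(49π) ≈ 0.1559 m/min.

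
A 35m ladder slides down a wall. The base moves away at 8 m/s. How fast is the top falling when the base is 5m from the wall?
2√3/3 ≈ 1.155 m/s

x² + y² = 35²
2x·dx/dt + 2y·dy/dt = 0
dy/dt = -x/y · dx/dt = -5/(20√3) · 8 = -2√3/3 m/s
The top is descending at 2√3/3 ≈ 1.155 m/s.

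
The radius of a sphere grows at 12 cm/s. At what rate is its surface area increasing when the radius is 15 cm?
1440π cm²/s

S = 4πr²
dS/dt = dS/dr · dr/dt = 8πr · 12
At r = 15: dS/dt = 1440π cm²/s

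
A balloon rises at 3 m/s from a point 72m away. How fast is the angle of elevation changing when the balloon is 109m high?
0.012657 rad/s

tan(θ) = y/72
sec²(θ) · dθ/dt = (1/72) · dy/dt
dθ/dt = cos²(θ)/72 · 3 = 72/(72² + 109²) · 3
dθ/dt = 0.012657 rad/s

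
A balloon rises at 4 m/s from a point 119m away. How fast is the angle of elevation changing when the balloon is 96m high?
0.020362 rad/s

tan(θ) = y/119
sec²(θ) · dθ/dt = (1/119) · dy/dt
dθ/dt = cos²(θ)/119 · 4 = 119/(119² + 96²) · 4
dθ/dt = 0.020362 rad/s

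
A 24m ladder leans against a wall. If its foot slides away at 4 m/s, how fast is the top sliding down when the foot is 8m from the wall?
√2 ≈ 1.414 m/s

x² + y² = 24²
2x·dx/dt + 2y·dy/dt = 0
dy/dt = -x/y · dx/dt = -8/(16√2) · 4 = -√2 m/s
The top is descending at √2 ≈ 1.414 m/s.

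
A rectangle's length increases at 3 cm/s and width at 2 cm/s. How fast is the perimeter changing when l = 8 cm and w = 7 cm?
10 cm/s

P = 2(l + w)
dP/dt = 2(dl/dt + dw/dt) = 2(3 + 2) = 10 cm/s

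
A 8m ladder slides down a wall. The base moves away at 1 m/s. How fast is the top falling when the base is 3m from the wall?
3√55/55 ≈ 0.4045 m/s

x² + y² = 8²
2x·dx/dt + 2y·dy/dt = 0
dy/dt = -x/y · dx/dt = -3/√55 · 1 = -3√55/55 m/s
The top is descending at 3√55/55 ≈ 0.4045 m/s.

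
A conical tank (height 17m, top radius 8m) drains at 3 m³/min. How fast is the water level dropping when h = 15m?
289/(4800π) ≈ 0.01916 m/min

r/h = 8/17, so r = (8/17)h
V = (1/3)πr²h = (1/3)π((8/17)h)²h = (64/867)πh³
dV/dh = (64/289)πh²
dh/dt = (dV/dt)/(dV/dh) = -3/((64/289)π·15²) = -289/(4800π) m/min
The level is dropping at 289/(4800π) ≈ 0.01916 m/min.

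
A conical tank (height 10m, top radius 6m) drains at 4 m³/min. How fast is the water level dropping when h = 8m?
25/(144π) ≈ 0.05526 m/min

r/h = 6/10, so r = (3/5)h
V = (1/3)πr²h = (1/3)π((3/5)h)²h = (3/25)πh³
dV/dh = (9/25)πh²
dh/dt = (dV/dt)/(dV/dh) = -4/((9/25)π·8²) = -25/(144π) m/min
The level is dropping at 25/(144π) ≈ 0.05526 m/min.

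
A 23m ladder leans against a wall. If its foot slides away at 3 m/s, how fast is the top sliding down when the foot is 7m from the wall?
7√30/40 ≈ 0.9585 m/s

x² + y² = 23²
2x·dx/dt + 2y·dy/dt = 0
dy/dt = -x/y · dx/dt = -7/(4√30) · 3 = -7√30/40 m/s
The top is descending at 7√30/40 ≈ 0.9585 m/s.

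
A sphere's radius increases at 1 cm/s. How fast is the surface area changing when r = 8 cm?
64π cm²/s

S = 4πr²
dS/dt = dS/dr · dr/dt = 8πr · 1
At r = 8: dS/dt = 64π cm²/s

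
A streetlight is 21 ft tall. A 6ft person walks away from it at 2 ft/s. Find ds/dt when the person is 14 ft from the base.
4/5 ft/s

By similar triangles: 21/(x+s) = 6/s
Solving: s = 6x/15
ds/dt = 6/15 · dx/dt = 2/5 · 2 = 4/5 ft/s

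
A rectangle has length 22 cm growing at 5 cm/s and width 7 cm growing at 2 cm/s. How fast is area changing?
79 cm²/s

A = lw
dA/dt = w·dl/dt + l·dw/dt = 7·5 + 22·2 = 79 cm²/s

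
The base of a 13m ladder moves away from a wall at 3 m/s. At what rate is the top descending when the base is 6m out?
18√133/133 ≈ 1.561 m/s

x² + y² = 13²
2x·dx/dt + 2y·dy/dt = 0
dy/dt = -x/y · dx/dt = -6/√133 · 3 = -18√133/133 m/s
The top is descending at 18√133/133 ≈ 1.561 m/s.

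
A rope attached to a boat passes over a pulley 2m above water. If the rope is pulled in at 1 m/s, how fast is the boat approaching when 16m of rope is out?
8√7/21 ≈ 1.008 m/s

rope² = x² + 2²
x = √(16² - 2²) = 6√7
dx/dt = (rope/x) · d(rope)/dt = (16/(6√7)) · (-1) = -8√7/21 m/s
The boat approaches at 8√7/21 ≈ 1.008 m/s.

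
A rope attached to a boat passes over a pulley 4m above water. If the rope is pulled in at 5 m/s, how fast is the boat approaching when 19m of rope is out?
19√345/69 ≈ 5.115 m/s

rope² = x² + 4²
x = √(19² - 4²) = √345
dx/dt = (rope/x) · d(rope)/dt = (19/√345) · (-5) = -19√345/69 m/s
The boat approaches at 19√345/69 ≈ 5.115 m/s.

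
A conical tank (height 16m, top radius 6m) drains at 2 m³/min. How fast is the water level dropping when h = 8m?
2/(9π) ≈ 0.07074 m/min

r/h = 6/16, so r = (3/8)h
V = (1/3)πr²h = (1/3)π((3/8)h)²h = (3/64)πh³
dV/dh = (9/64)πh²
dh/dt = (dV/dt)/(dV/dh) = -2/((9/64)π·8²) = -2/(9π) m/min
The level is dropping at 2/(9π) ≈ 0.07074 m/min.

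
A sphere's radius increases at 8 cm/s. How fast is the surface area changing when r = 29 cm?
1856π cm²/s

S = 4πr²
dS/dt = dS/dr · dr/dt = 8πr · 8
At r = 29: dS/dt = 1856π cm²/s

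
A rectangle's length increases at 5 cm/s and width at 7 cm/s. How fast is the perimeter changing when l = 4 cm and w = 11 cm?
24 cm/s

P = 2(l + w)
dP/dt = 2(dl/dt + dw/dt) = 2(5 + 7) = 24 cm/s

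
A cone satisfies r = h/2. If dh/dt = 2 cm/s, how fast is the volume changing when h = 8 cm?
32π cm³/s

V = (1/3)π(h/2)²h = πh³/12
dV/dt = πh²/4 · 2
At h = 8: dV/dt = 32π cm³/s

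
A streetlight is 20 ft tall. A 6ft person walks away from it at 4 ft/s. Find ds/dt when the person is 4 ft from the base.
12/7 ft/s

By similar triangles: 20/(x+s) = 6/s
Solving: s = 6x/14
ds/dt = 6/14 · dx/dt = 3/7 · 4 = 12/7 ft/s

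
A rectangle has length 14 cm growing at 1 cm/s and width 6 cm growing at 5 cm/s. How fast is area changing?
76 cm²/s

A = lw
dA/dt = w·dl/dt + l·dw/dt = 6·1 + 14·5 = 76 cm²/s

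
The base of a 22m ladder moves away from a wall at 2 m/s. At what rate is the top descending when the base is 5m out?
10√51/153 ≈ 0.4668 m/s

x² + y² = 22²
2x·dx/dt + 2y·dy/dt = 0
dy/dt = -x/y · dx/dt = -5/(3√51) · 2 = -10√51/153 m/s
The top is descending at 10√51/153 ≈ 0.4668 m/s.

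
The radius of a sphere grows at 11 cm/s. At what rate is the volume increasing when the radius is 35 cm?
53900π cm³/s

V = (4/3)πr³
dV/dt = dV/dr · dr/dt = 4πr² · 11
At r = 35: dV/dt = 53900π cm³/s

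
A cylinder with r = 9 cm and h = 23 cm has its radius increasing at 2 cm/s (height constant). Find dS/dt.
164π cm²/s

S = 2πrh + 2πr² (lateral + bases)
dS/dt = (2πh + 4πr)·dr/dt = (2π·23 + 4π·9)·2
= 164π cm²/s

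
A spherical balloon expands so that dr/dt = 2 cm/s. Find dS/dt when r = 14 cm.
224π cm²/s

S = 4πr²
dS/dt = dS/dr · dr/dt = 8πr · 2
At r = 14: dS/dt = 224π cm²/s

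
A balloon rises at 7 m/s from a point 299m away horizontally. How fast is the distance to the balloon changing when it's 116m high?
812√102857/102857 ≈ 2.532 m/s

z² = 299² + y²
z = √(299² + 116²) = √102857
dz/dt = y/z · dy/dt = 116/√102857 · 7 = 812√102857/102857 ≈ 2.532 m/s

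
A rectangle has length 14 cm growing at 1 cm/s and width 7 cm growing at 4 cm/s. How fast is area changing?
63 cm²/s

A = lw
dA/dt = w·dl/dt + l·dw/dt = 7·1 + 14·4 = 63 cm²/s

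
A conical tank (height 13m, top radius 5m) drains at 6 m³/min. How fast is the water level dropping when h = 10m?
507/(1250π) ≈ 0.1291 m/min

r/h = 5/13, so r = (5/13)h
V = (1/3)πr²h = (1/3)π((5/13)h)²h = (25/507)πh³
dV/dh = (25/169)πh²
dh/dt = (dV/dt)/(dV/dh) = -6/((25/169)π·10²) = -507/(1250π) m/min
The level is dropping at 507/(1250π) ≈ 0.1291 m/min.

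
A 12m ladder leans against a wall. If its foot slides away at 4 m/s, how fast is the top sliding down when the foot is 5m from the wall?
20√119/119 ≈ 1.833 m/s

x² + y² = 12²
2x·dx/dt + 2y·dy/dt = 0
dy/dt = -x/y · dx/dt = -5/√119 · 4 = -20√119/119 m/s
The top is descending at 20√119/119 ≈ 1.833 m/s.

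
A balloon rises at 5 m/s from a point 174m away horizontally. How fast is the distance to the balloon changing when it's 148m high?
74√13045/2609 ≈ 3.24 m/s

z² = 174² + y²
z = √(174² + 148²) = 2√13045
dz/dt = y/z · dy/dt = 148/(2√13045) · 5 = 74√13045/2609 ≈ 3.24 m/s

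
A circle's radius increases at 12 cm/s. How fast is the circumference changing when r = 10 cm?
24π cm/s

C = 2πr
dC/dt = 2π · dr/dt = 2π · 12 = 24π cm/s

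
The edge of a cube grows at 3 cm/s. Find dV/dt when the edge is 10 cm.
900 cm³/s

V = s³
dV/dt = 3s² · ds/dt = 3·10²·3 = 900 cm³/s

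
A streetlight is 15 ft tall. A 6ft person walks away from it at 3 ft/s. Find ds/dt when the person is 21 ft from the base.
2 ft/s

By similar triangles: 15/(x+s) = 6/s
Solving: s = 6x/9
ds/dt = 6/9 · dx/dt = 2/3 · 3 = 2 ft/s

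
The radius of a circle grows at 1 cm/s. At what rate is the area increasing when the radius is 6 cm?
12π cm²/s

A = πr²
dA/dt = 2πr · dr/dt = 2π(6)(1) = 12π cm²/s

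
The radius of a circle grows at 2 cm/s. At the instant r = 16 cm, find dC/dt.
4π cm/s

C = 2πr
dC/dt = 2π · dr/dt = 2π · 2 = 4π cm/s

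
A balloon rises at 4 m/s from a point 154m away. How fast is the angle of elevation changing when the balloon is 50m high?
0.023497 rad/s

tan(θ) = y/154
sec²(θ) · dθ/dt = (1/154) · dy/dt
dθ/dt = cos²(θ)/154 · 4 = 154/(154² + 50²) · 4
dθ/dt = 0.023497 rad/s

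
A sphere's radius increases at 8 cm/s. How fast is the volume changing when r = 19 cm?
11552π cm³/s

V = (4/3)πr³
dV/dt = dV/dr · dr/dt = 4πr² · 8
At r = 19: dV/dt = 11552π cm³/s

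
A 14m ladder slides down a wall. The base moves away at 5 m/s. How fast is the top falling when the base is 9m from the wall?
9√115/23 ≈ 4.196 m/s

x² + y² = 14²
2x·dx/dt + 2y·dy/dt = 0
dy/dt = -x/y · dx/dt = -9/√115 · 5 = -9√115/23 m/s
The top is descending at 9√115/23 ≈ 4.196 m/s.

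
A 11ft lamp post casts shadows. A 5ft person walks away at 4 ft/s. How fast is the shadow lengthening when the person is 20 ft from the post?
10/3 ft/s

By similar triangles: 11/(x+s) = 5/s
Solving: s = 5x/6
ds/dt = 5/6 · dx/dt = 5/6 · 4 = 10/3 ft/s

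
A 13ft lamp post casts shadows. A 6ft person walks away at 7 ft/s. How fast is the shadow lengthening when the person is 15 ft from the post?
6 ft/s

By similar triangles: 13/(x+s) = 6/s
Solving: s = 6x/7
ds/dt = 6/7 · dx/dt = 6/7 · 7 = 6 ft/s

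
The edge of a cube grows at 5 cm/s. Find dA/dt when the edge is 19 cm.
1140 cm²/s

A = 6s²
dA/dt = 12s · ds/dt = 12·19·5 = 1140 cm²/s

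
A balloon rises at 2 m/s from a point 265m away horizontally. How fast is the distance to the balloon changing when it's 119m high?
119√84386/42193 ≈ 0.8193 m/s

z² = 265² + y²
z = √(265² + 119²) = √84386
dz/dt = y/z · dy/dt = 119/√84386 · 2 = 119√84386/42193 ≈ 0.8193 m/s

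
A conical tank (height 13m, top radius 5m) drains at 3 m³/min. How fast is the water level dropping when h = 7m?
507/(1225π) ≈ 0.1317 m/min

r/h = 5/13, so r = (5/13)h
V = (1/3)πr²h = (1/3)π((5/13)h)²h = (25/507)πh³
dV/dh = (25/169)πh²
dh/dt = (dV/dt)/(dV/dh) = -3/((25/169)π·7²) = -507/(1225π) m/min
The level is dropping at 507/(1225π) ≈ 0.1317 m/min.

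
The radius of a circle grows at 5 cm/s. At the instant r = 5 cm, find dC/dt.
10π cm/s

C = 2πr
dC/dt = 2π · dr/dt = 2π · 5 = 10π cm/s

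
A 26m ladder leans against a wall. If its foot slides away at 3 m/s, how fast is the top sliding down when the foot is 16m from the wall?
8√105/35 ≈ 2.342 m/s

x² + y² = 26²
2x·dx/dt + 2y·dy/dt = 0
dy/dt = -x/y · dx/dt = -16/(2√105) · 3 = -8√105/35 m/s
The top is descending at 8√105/35 ≈ 2.342 m/s.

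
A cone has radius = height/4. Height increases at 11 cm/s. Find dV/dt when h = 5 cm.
275π/16 cm³/s

V = (1/3)π(h/4)²h = πh³/48
dV/dt = πh²/16 · 11
At h = 5: dV/dt = 275π/16 cm³/s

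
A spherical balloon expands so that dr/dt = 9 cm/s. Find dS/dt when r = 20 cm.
1440π cm²/s

S = 4πr²
dS/dt = dS/dr · dr/dt = 8πr · 9
At r = 20: dS/dt = 1440π cm²/s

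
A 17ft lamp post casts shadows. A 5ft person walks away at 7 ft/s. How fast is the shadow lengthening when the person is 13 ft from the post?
35/12 ft/s

By similar triangles: 17/(x+s) = 5/s
Solving: s = 5x/12
ds/dt = 5/12 · dx/dt = 5/12 · 7 = 35/12 ft/s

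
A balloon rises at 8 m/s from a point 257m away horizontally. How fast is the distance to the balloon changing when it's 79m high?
316√72290/36145 ≈ 2.351 m/s

z² = 257² + y²
z = √(257² + 79²) = √72290
dz/dt = y/z · dy/dt = 79/√72290 · 8 = 316√72290/36145 ≈ 2.351 m/s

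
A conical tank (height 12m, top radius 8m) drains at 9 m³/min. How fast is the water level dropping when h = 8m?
81/(256π) ≈ 0.1007 m/min

r/h = 8/12, so r = (2/3)h
V = (1/3)πr²h = (1/3)π((2/3)h)²h = (4/27)πh³
dV/dh = (4/9)πh²
dh/dt = (dV/dt)/(dV/dh) = -9/((4/9)π·8²) = -81/(256π) m/min
The level is dropping at 81/(256π) ≈ 0.1007 m/min.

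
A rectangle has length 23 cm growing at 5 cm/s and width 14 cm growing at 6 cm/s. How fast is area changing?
208 cm²/s

A = lw
dA/dt = w·dl/dt + l·dw/dt = 14·5 + 23·6 = 208 cm²/s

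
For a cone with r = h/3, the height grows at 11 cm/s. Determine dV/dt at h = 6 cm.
44π cm³/s

V = (1/3)π(h/3)²h = πh³/27
dV/dt = πh²/9 · 11
At h = 6: dV/dt = 44π cm³/s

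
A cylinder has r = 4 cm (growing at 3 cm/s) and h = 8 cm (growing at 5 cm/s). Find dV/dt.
272π cm³/s

V = πr²h
dV/dt = 2πrh·dr/dt + πr²·dh/dt
= 2π(4)(8)(3) + π(4)²(5)
= 272π cm³/s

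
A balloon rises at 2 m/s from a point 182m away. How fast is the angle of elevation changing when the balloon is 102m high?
0.008362 rad/s

tan(θ) = y/182
sec²(θ) · dθ/dt = (1/182) · dy/dt
dθ/dt = cos²(θ)/182 · 2 = 182/(182² + 102²) · 2
dθ/dt = 0.008362 rad/s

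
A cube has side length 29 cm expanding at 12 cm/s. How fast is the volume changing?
30276 cm³/s

V = s³
dV/dt = 3s² · ds/dt = 3·29²·12 = 30276 cm³/s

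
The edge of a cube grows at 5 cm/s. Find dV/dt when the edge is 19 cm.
5415 cm³/s

V = s³
dV/dt = 3s² · ds/dt = 3·19²·5 = 5415 cm³/s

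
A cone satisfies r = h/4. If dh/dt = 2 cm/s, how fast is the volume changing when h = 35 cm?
1225π/8 cm³/s

V = (1/3)π(h/4)²h = πh³/48
dV/dt = πh²/16 · 2
At h = 35: dV/dt = 1225π/8 cm³/s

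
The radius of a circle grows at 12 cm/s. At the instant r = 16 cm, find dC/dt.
24π cm/s

C = 2πr
dC/dt = 2π · dr/dt = 2π · 12 = 24π cm/s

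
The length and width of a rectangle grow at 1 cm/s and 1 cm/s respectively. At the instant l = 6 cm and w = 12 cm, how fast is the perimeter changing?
4 cm/s

P = 2(l + w)
dP/dt = 2(dl/dt + dw/dt) = 2(1 + 1) = 4 cm/s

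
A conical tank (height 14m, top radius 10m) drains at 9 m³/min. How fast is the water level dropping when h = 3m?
49/(25π) ≈ 0.6239 m/min

r/h = 10/14, so r = (5/7)h
V = (1/3)πr²h = (1/3)π((5/7)h)²h = (25/147)πh³
dV/dh = (25/49)πh²
dh/dt = (dV/dt)/(dV/dh) = -9/((25/49)π·3²) = -49/(25π) m/min
The level is dropping at 49/(25π) ≈ 0.6239 m/min.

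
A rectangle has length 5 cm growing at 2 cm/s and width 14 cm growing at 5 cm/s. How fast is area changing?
53 cm²/s

A = lw
dA/dt = w·dl/dt + l·dw/dt = 14·2 + 5·5 = 53 cm²/s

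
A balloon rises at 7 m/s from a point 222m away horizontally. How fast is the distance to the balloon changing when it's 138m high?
161√1898/1898 ≈ 3.696 m/s

z² = 222² + y²
z = √(222² + 138²) = 6√1898
dz/dt = y/z · dy/dt = 138/(6√1898) · 7 = 161√1898/1898 ≈ 3.696 m/s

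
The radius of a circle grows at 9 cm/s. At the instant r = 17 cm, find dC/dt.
18π cm/s

C = 2πr
dC/dt = 2π · dr/dt = 2π · 9 = 18π cm/s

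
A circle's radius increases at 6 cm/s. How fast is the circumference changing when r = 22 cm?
12π cm/s

C = 2πr
dC/dt = 2π · dr/dt = 2π · 6 = 12π cm/s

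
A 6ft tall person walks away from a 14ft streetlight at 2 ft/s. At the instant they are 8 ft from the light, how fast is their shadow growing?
3/2 ft/s

By similar triangles: 14/(x+s) = 6/s
Solving: s = 6x/8
ds/dt = 6/8 · dx/dt = 3/4 · 2 = 3/2 ft/s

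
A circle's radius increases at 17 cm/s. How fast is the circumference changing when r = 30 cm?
34π cm/s

C = 2πr
dC/dt = 2π · dr/dt = 2π · 17 = 34π cm/s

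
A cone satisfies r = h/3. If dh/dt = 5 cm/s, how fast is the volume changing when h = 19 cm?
1805π/9 cm³/s

V = (1/3)π(h/3)²h = πh³/27
dV/dt = πh²/9 · 5
At h = 19: dV/dt = 1805π/9 cm³/s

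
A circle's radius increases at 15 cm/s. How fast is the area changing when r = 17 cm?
510π cm²/s

A = πr²
dA/dt = 2πr · dr/dt = 2π(17)(15) = 510π cm²/s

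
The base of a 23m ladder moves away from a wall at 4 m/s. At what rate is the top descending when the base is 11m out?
11√102/51 ≈ 2.178 m/s

x² + y² = 23²
2x·dx/dt + 2y·dy/dt = 0
dy/dt = -x/y · dx/dt = -11/(2√102) · 4 = -11√102/51 m/s
The top is descending at 11√102/51 ≈ 2.178 m/s.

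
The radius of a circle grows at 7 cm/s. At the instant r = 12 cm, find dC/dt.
14π cm/s

C = 2πr
dC/dt = 2π · dr/dt = 2π · 7 = 14π cm/s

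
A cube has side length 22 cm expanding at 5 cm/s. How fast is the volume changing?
7260 cm³/s

V = s³
dV/dt = 3s² · ds/dt = 3·22²·5 = 7260 cm³/s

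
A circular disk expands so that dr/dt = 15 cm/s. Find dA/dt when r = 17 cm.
510π cm²/s

A = πr²
dA/dt = 2πr · dr/dt = 2π(17)(15) = 510π cm²/s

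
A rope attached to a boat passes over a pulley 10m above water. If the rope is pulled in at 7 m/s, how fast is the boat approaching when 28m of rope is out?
98√19/57 ≈ 7.494 m/s

rope² = x² + 10²
x = √(28² - 10²) = 6√19
dx/dt = (rope/x) · d(rope)/dt = (28/(6√19)) · (-7) = -98√19/57 m/s
The boat approaches at 98√19/57 ≈ 7.494 m/s.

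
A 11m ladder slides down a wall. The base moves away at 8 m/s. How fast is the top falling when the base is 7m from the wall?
14√2/3 ≈ 6.6 m/s

x² + y² = 11²
2x·dx/dt + 2y·dy/dt = 0
dy/dt = -x/y · dx/dt = -7/(6√2) · 8 = -14√2/3 m/s
The top is descending at 14√2/3 ≈ 6.6 m/s.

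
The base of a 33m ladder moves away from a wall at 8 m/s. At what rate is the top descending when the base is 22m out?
16√5/5 ≈ 7.155 m/s

x² + y² = 33²
2x·dx/dt + 2y·dy/dt = 0
dy/dt = -x/y · dx/dt = -22/(11√5) · 8 = -16√5/5 m/s
The top is descending at 16√5/5 ≈ 7.155 m/s.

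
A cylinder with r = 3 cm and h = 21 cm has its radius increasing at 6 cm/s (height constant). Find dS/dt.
324π cm²/s

S = 2πrh + 2πr² (lateral + bases)
dS/dt = (2πh + 4πr)·dr/dt = (2π·21 + 4π·3)·6
= 324π cm²/s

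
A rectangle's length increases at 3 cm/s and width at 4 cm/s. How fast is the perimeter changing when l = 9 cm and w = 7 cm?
14 cm/s

P = 2(l + w)
dP/dt = 2(dl/dt + dw/dt) = 2(3 + 4) = 14 cm/s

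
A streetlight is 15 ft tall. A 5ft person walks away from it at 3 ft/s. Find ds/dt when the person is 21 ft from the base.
3/2 ft/s

By similar triangles: 15/(x+s) = 5/s
Solving: s = 5x/10
ds/dt = 5/10 · dx/dt = 1/2 · 3 = 3/2 ft/s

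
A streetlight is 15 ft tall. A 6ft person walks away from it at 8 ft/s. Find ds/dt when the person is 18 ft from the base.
16/3 ft/s

By similar triangles: 15/(x+s) = 6/s
Solving: s = 6x/9
ds/dt = 6/9 · dx/dt = 2/3 · 8 = 16/3 ft/s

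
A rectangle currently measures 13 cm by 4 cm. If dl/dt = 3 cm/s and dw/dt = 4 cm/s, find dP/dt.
14 cm/s

P = 2(l + w)
dP/dt = 2(dl/dt + dw/dt) = 2(3 + 4) = 14 cm/s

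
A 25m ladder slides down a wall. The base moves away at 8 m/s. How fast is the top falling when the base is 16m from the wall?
128√41/123 ≈ 6.663 m/s

x² + y² = 25²
2x·dx/dt + 2y·dy/dt = 0
dy/dt = -x/y · dx/dt = -16/(3√41) · 8 = -128√41/123 m/s
The top is descending at 128√41/123 ≈ 6.663 m/s.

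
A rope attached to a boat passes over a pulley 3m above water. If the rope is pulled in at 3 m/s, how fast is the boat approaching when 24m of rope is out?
8√7/7 ≈ 3.024 m/s

rope² = x² + 3²
x = √(24² - 3²) = 9√7
dx/dt = (rope/x) · d(rope)/dt = (24/(9√7)) · (-3) = -8√7/7 m/s
The boat approaches at 8√7/7 ≈ 3.024 m/s.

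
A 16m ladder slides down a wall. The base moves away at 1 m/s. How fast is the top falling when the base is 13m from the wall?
13√87/87 ≈ 1.394 m/s

x² + y² = 16²
2x·dx/dt + 2y·dy/dt = 0
dy/dt = -x/y · dx/dt = -13/√87 · 1 = -13√87/87 m/s
The top is descending at 13√87/87 ≈ 1.394 m/s.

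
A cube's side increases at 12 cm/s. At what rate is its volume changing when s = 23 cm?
19044 cm³/s

V = s³
dV/dt = 3s² · ds/dt = 3·23²·12 = 19044 cm³/s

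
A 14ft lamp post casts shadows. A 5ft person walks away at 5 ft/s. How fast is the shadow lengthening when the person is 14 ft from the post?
25/9 ft/s

By similar triangles: 14/(x+s) = 5/s
Solving: s = 5x/9
ds/dt = 5/9 · dx/dt = 5/9 · 5 = 25/9 ft/s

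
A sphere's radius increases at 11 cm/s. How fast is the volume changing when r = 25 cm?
27500π cm³/s

V = (4/3)πr³
dV/dt = dV/dr · dr/dt = 4πr² · 11
At r = 25: dV/dt = 27500π cm³/s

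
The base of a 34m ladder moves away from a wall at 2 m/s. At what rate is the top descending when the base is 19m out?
38√795/795 ≈ 1.348 m/s

x² + y² = 34²
2x·dx/dt + 2y·dy/dt = 0
dy/dt = -x/y · dx/dt = -19/√795 · 2 = -38√795/795 m/s
The top is descending at 38√795/795 ≈ 1.348 m/s.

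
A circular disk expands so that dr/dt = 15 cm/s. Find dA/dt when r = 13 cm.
390π cm²/s

A = πr²
dA/dt = 2πr · dr/dt = 2π(13)(15) = 390π cm²/s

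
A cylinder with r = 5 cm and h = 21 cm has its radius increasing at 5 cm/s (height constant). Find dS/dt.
310π cm²/s

S = 2πrh + 2πr² (lateral + bases)
dS/dt = (2πh + 4πr)·dr/dt = (2π·21 + 4π·5)·5
= 310π cm²/s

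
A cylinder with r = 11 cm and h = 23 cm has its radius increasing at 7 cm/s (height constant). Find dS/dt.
630π cm²/s

S = 2πrh + 2πr² (lateral + bases)
dS/dt = (2πh + 4πr)·dr/dt = (2π·23 + 4π·11)·7
= 630π cm²/s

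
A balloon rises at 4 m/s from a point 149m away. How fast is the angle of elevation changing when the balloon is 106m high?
0.017825 rad/s

tan(θ) = y/149
sec²(θ) · dθ/dt = (1/149) · dy/dt
dθ/dt = cos²(θ)/149 · 4 = 149/(149² + 106²) · 4
dθ/dt = 0.017825 rad/s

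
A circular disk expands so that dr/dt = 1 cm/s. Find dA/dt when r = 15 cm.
30π cm²/s

A = πr²
dA/dt = 2πr · dr/dt = 2π(15)(1) = 30π cm²/s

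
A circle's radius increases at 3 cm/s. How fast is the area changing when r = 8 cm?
48π cm²/s

A = πr²
dA/dt = 2πr · dr/dt = 2π(8)(3) = 48π cm²/s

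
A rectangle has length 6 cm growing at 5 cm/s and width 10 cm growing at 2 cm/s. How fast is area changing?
62 cm²/s

A = lw
dA/dt = w·dl/dt + l·dw/dt = 10·5 + 6·2 = 62 cm²/s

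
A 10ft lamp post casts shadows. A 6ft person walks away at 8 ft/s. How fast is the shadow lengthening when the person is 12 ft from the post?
12 ft/s

By similar triangles: 10/(x+s) = 6/s
Solving: s = 6x/4
ds/dt = 6/4 · dx/dt = 3/2 · 8 = 12 ft/s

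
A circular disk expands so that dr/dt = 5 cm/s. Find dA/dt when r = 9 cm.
90π cm²/s

A = πr²
dA/dt = 2πr · dr/dt = 2π(9)(5) = 90π cm²/s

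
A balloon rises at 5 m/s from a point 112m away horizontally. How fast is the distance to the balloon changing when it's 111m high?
111√24865/4973 ≈ 3.52 m/s

z² = 112² + y²
z = √(112² + 111²) = √24865
dz/dt = y/z · dy/dt = 111/√24865 · 5 = 111√24865/4973 ≈ 3.52 m/s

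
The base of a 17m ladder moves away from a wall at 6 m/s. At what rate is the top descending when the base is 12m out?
72√145/145 ≈ 5.979 m/s

x² + y² = 17²
2x·dx/dt + 2y·dy/dt = 0
dy/dt = -x/y · dx/dt = -12/√145 · 6 = -72√145/145 m/s
The top is descending at 72√145/145 ≈ 5.979 m/s.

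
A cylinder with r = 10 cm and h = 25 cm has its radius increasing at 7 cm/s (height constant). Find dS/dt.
630π cm²/s

S = 2πrh + 2πr² (lateral + bases)
dS/dt = (2πh + 4πr)·dr/dt = (2π·25 + 4π·10)·7
= 630π cm²/s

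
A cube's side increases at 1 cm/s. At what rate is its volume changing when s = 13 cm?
507 cm³/s

V = s³
dV/dt = 3s² · ds/dt = 3·13²·1 = 507 cm³/s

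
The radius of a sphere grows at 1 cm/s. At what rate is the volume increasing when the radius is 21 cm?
1764π cm³/s

V = (4/3)πr³
dV/dt = dV/dr · dr/dt = 4πr² · 1
At r = 21: dV/dt = 1764π cm³/s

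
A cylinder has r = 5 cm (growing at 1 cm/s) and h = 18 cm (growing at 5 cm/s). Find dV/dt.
305π cm³/s

V = πr²h
dV/dt = 2πrh·dr/dt + πr²·dh/dt
= 2π(5)(18)(1) + π(5)²(5)
= 305π cm³/s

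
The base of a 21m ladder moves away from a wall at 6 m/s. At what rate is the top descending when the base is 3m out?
√3/2 ≈ 0.866 m/s

x² + y² = 21²
2x·dx/dt + 2y·dy/dt = 0
dy/dt = -x/y · dx/dt = -3/(12√3) · 6 = -√3/2 m/s
The top is descending at √3/2 ≈ 0.866 m/s.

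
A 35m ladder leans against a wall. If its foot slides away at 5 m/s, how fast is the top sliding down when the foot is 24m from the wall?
120√649/649 ≈ 4.71 m/s

x² + y² = 35²
2x·dx/dt + 2y·dy/dt = 0
dy/dt = -x/y · dx/dt = -24/√649 · 5 = -120√649/649 m/s
The top is descending at 120√649/649 ≈ 4.71 m/s.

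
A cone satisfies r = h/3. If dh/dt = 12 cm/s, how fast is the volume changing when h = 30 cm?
1200π cm³/s

V = (1/3)π(h/3)²h = πh³/27
dV/dt = πh²/9 · 12
At h = 30: dV/dt = 1200π cm³/s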